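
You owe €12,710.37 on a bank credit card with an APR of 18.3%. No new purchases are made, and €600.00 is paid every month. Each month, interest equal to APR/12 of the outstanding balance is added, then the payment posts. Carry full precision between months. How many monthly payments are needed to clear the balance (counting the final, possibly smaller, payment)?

Monthly rate r = 18.3%/12 = 1.525% = 0.01525.
Recurrence: B ← B·(1+r) − €600.00.
Month 1: interest €193.83; balance after payment €12,304.20.
Month 2: interest €187.64; balance after payment €11,891.84.
Closed form: n = −ln(1 − rB₀/P)/ln(1+r) = −ln(0.67694)/ln(1.01525) ≈ 25.779, so the balance reaches zero during payment 26.

26 payments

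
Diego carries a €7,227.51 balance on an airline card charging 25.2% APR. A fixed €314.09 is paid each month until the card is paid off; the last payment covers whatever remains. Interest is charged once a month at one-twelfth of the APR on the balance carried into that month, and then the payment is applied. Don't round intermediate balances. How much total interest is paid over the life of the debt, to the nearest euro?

€2,750

Monthly rate r = 25.2%/12 = 2.1% = 0.021.
Payoff takes n = ⌈−ln(1 − rB₀/P)/ln(1+r)⌉ = ⌈31.765⌉ = 32 payments; the last is €240.86.
Total paid = 31·€314.09 + €240.86 = €9,977.65.
Total interest = total paid − principal = €9,977.65 − €7,227.51 = €2,750.14.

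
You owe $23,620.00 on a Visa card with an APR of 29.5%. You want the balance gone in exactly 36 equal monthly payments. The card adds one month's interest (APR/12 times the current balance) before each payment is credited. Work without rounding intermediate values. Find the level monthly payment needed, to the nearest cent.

$996.25

Monthly rate r = 29.5%/12 = 2.45833% = 0.0245833.
Level-payment amortization: P = B₀·r / (1 − (1+r)^(−n)) = 23620.00·0.0245833 / (1 − 1.02458^(−36)).
Denominator 1 − (1+r)^(−36) = 0.582844795.
P = 580.658 / 0.582844795 ≈ 996.25.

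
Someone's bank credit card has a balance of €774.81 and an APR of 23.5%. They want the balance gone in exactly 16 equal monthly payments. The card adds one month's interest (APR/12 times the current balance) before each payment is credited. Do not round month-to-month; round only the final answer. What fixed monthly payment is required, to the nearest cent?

€56.88

Monthly rate r = 23.5%/12 = 1.95833% = 0.0195833.
Level-payment amortization: P = B₀·r / (1 − (1+r)^(−n)) = 774.81·0.0195833 / (1 − 1.01958^(−16)).
Denominator 1 − (1+r)^(−16) = 0.26677653.
P = 15.1734 / 0.26677653 ≈ 56.88.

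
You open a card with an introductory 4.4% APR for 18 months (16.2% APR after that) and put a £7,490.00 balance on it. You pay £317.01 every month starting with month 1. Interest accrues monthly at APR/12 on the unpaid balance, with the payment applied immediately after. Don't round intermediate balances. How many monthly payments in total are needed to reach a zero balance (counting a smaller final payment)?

26 months

Promo months 1–18 at r₀ = 4.4%/12 = 0.00366667; months 19+ at r₁ = 16.2%/12 = 0.0135.
After month 18: iterate B ← B·(1+r₀) − £317.01 for 18 months → £2,112.50.
Then at r₁ with £317.01/mo: n₂ = −ln(1 − r₁·B/P)/ln(1+r₁) ≈ 7.03 → 8 more payments.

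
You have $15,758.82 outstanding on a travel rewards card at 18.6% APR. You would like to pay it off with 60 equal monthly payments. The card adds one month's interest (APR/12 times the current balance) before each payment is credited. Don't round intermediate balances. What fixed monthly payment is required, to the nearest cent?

Monthly rate r = 18.6%/12 = 1.55% = 0.0155.
Level-payment amortization: P = B₀·r / (1 − (1+r)^(−n)) = 15758.82·0.0155 / (1 − 1.0155^(−60)).
Denominator 1 − (1+r)^(−60) = 0.602621528.
P = 244.262 / 0.602621528 ≈ 405.33.

$405.33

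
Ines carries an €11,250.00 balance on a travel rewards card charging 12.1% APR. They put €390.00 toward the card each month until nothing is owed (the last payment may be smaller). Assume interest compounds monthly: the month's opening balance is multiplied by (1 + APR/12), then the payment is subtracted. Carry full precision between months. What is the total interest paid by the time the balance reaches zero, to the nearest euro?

€2,111

Monthly rate r = 12.1%/12 = 1.00833% = 0.0100833.
Payoff takes n = ⌈−ln(1 − rB₀/P)/ln(1+r)⌉ = ⌈34.259⌉ = 35 payments; the last is €101.19.
Total paid = 34·€390.00 + €101.19 = €13,361.19.
Total interest = total paid − principal = €13,361.19 − €11,250.00 = €2,111.19.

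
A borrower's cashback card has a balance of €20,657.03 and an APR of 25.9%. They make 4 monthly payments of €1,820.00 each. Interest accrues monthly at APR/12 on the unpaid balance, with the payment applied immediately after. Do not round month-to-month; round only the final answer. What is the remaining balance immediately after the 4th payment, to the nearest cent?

€14,979.89

Monthly rate r = 25.9%/12 = 2.15833% = 0.0215833.
Each month: B ← B·(1+r) − €1,820.00.
Month 1: interest €445.85; balance after payment €19,282.88.
Month 2: interest €416.19; balance after payment €17,879.07.
Month 3: interest €385.89; balance after payment €16,444.96.
Month 4: interest €354.94; balance after payment €14,979.89.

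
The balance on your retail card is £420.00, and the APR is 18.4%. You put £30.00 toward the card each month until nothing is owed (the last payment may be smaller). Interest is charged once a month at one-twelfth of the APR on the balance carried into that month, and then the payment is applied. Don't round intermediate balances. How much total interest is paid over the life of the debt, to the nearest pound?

£56

Monthly rate r = 18.4%/12 = 1.53333% = 0.0153333.
Payoff takes n = ⌈−ln(1 − rB₀/P)/ln(1+r)⌉ = ⌈15.880⌉ = 16 payments; the last is £26.43.
Total paid = 15·£30.00 + £26.43 = £476.43.
Total interest = total paid − principal = £476.43 − £420.00 = £56.43.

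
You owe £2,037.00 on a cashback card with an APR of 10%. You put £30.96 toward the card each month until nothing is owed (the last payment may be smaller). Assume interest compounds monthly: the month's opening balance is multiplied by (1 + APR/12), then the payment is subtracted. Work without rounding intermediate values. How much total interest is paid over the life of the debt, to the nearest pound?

Monthly rate r = 10%/12 = 0.833333% = 0.00833333.
Payoff takes n = ⌈−ln(1 − rB₀/P)/ln(1+r)⌉ = ⌈95.762⌉ = 96 payments; the last is £23.62.
Total paid = 95·£30.96 + £23.62 = £2,964.82.
Total interest = total paid − principal = £2,964.82 − £2,037.00 = £927.82.

£928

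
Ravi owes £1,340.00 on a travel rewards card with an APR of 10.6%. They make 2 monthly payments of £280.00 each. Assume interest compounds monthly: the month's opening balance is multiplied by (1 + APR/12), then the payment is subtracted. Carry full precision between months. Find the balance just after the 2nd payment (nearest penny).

£801.30

Monthly rate r = 10.6%/12 = 0.883333% = 0.00883333.
Each month: B ← B·(1+r) − £280.00.
Month 1: interest £11.84; balance after payment £1,071.84.
Month 2: interest £9.47; balance after payment £801.30.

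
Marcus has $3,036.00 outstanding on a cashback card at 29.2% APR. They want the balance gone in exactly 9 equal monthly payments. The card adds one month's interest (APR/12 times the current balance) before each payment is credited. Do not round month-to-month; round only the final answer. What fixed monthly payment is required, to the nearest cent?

Monthly rate r = 29.2%/12 = 2.43333% = 0.0243333.
Level-payment amortization: P = B₀·r / (1 − (1+r)^(−n)) = 3036.00·0.0243333 / (1 − 1.02433^(−9)).
Denominator 1 − (1+r)^(−9) = 0.194569169.
P = 73.876 / 0.194569169 ≈ 379.69.

$379.69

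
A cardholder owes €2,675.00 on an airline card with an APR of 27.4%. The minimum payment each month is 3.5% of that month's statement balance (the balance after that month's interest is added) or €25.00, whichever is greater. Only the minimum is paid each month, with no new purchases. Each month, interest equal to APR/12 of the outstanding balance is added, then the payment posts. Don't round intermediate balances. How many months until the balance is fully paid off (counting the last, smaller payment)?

Monthly rate r = 27.4%/12 = 2.28333% = 0.0228333.
While 3.5% of the post-interest balance exceeds €25.00, each month B ← (B·(1+r))·(1 − 0.035), i.e. B shrinks by the factor (1+r)·0.965 = 0.98703.
This holds for months 1–103. Entering month 104 the balance is €697.49; 3.5% of the post-interest balance is now below €25.00, so the flat €25.00 minimum applies from here.
From month 104 a fixed €25.00 at rate r clears €697.49 in 45 more payments. Total: 103 + 45 = 148 months.

148 months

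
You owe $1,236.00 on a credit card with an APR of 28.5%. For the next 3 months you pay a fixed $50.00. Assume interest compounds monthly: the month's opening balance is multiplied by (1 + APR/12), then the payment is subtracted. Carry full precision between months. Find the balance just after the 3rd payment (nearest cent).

$1,172.58

Monthly rate r = 28.5%/12 = 2.375% = 0.02375.
Each month: B ← B·(1+r) − $50.00.
Month 1: interest $29.36; balance after payment $1,215.36.
Month 2: interest $28.86; balance after payment $1,194.22.
Month 3: interest $28.36; balance after payment $1,172.58.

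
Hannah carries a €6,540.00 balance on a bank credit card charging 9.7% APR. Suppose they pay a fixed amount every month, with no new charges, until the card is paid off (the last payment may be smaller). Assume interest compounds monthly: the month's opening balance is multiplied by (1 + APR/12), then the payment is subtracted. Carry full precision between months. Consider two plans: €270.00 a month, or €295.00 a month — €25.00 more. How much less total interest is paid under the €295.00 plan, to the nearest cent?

Monthly rate r = 9.7%/12 = 0.808333% = 0.00808333.
At €270.00/mo: n = ⌈−ln(1 − rB₀/P)/ln(1+r)⌉ = 28 payments (last €17.84); total interest = total paid − €6,540.00 = €767.84.
At €295.00/mo: 25 payments (last €156.38); total interest €696.38.
Interest saved = €767.84 − €696.38 = €71.46.

€71.46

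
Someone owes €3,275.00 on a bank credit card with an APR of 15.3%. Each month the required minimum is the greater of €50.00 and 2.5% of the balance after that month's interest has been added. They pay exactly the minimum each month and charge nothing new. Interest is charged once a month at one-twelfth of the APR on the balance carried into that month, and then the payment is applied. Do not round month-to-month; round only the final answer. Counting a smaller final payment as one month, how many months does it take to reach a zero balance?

96 months

Monthly rate r = 15.3%/12 = 1.275% = 0.01275.
While 2.5% of the post-interest balance exceeds €50.00, each month B ← (B·(1+r))·(1 − 0.025), i.e. B shrinks by the factor (1+r)·0.975 = 0.98743.
This holds for months 1–40. Entering month 41 the balance is €1,974.63; 2.5% of the post-interest balance is now below €50.00, so the flat €50.00 minimum applies from here.
From month 41 a fixed €50.00 at rate r clears €1,974.63 in 56 more payments. Total: 40 + 56 = 96 months.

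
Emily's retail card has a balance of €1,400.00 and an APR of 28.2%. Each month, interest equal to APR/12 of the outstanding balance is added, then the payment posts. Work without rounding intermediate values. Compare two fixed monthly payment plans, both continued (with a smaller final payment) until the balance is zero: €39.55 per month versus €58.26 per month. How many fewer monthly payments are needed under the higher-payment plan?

Monthly rate r = 28.2%/12 = 2.35% = 0.0235.
At €39.55/mo: n = ⌈−ln(1 − rB₀/P)/ln(1+r)⌉ = 77 payments (last €30.07); total interest = total paid − €1,400.00 = €1,635.87.
At €58.26/mo: 36 payments (last €47.15); total interest €686.25.
Payments saved = 77 − 36 = 41.

41 fewer payments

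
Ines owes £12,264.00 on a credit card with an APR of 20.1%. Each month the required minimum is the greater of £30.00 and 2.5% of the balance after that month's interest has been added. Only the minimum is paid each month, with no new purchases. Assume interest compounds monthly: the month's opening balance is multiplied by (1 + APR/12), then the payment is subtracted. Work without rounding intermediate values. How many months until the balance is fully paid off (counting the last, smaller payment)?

Monthly rate r = 20.1%/12 = 1.675% = 0.01675.
While 2.5% of the post-interest balance exceeds £30.00, each month B ← (B·(1+r))·(1 − 0.025), i.e. B shrinks by the factor (1+r)·0.975 = 0.99133.
This holds for months 1–269. Entering month 270 the balance is £1,178.93; 2.5% of the post-interest balance is now below £30.00, so the flat £30.00 minimum applies from here.
From month 270 a fixed £30.00 at rate r clears £1,178.93 in 65 more payments. Total: 269 + 65 = 334 months.

334 months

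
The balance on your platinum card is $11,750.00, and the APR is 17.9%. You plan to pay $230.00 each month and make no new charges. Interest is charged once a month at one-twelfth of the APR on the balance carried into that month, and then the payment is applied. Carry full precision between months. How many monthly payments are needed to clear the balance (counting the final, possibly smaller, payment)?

97 months

Monthly rate r = 17.9%/12 = 1.49167% = 0.0149167.
Recurrence: B ← B·(1+r) − $230.00.
Month 1: interest $175.27; balance after payment $11,695.27.
Month 2: interest $174.45; balance after payment $11,639.73.
Closed form: n = −ln(1 − rB₀/P)/ln(1+r) = −ln(0.23795)/ln(1.01492) ≈ 96.963, so the balance reaches zero during payment 97.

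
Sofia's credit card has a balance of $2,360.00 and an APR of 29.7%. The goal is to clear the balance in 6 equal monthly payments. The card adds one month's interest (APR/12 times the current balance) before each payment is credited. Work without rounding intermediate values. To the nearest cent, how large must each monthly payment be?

$428.10

Monthly rate r = 29.7%/12 = 2.475% = 0.02475.
Level-payment amortization: P = B₀·r / (1 − (1+r)^(−n)) = 2360.00·0.02475 / (1 − 1.02475^(−6)).
Denominator 1 − (1+r)^(−6) = 0.136440158.
P = 58.41 / 0.136440158 ≈ 428.10.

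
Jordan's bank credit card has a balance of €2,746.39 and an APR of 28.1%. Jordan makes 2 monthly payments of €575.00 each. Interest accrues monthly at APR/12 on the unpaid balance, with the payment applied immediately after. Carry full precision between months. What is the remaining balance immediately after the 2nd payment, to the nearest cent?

€1,713.05

Monthly rate r = 28.1%/12 = 2.34167% = 0.0234167.
Each month: B ← B·(1+r) − €575.00.
Month 1: interest €64.31; balance after payment €2,235.70.
Month 2: interest €52.35; balance after payment €1,713.05.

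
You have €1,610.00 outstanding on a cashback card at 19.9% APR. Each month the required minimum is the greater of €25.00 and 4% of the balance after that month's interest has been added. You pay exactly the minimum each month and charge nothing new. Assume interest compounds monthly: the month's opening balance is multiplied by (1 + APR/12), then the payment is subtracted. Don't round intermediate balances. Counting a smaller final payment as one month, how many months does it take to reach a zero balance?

Monthly rate r = 19.9%/12 = 1.65833% = 0.0165833.
While 4% of the post-interest balance exceeds €25.00, each month B ← (B·(1+r))·(1 − 0.04), i.e. B shrinks by the factor (1+r)·0.96 = 0.97592.
This holds for months 1–40. Entering month 41 the balance is €607.29; 4% of the post-interest balance is now below €25.00, so the flat €25.00 minimum applies from here.
From month 41 a fixed €25.00 at rate r clears €607.29 in 32 more payments. Total: 40 + 32 = 72 months.

72 months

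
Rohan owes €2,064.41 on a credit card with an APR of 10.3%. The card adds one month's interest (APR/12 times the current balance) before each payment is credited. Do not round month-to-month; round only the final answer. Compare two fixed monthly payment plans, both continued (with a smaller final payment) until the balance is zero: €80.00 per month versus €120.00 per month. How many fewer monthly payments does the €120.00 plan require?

11 fewer payments

Monthly rate r = 10.3%/12 = 0.858333% = 0.00858333.
At €80.00/mo: n = ⌈−ln(1 − rB₀/P)/ln(1+r)⌉ = 30 payments (last €23.70); total interest = total paid − €2,064.41 = €279.29.
At €120.00/mo: 19 payments (last €83.40); total interest €178.99.
Payments saved = 30 − 19 = 11.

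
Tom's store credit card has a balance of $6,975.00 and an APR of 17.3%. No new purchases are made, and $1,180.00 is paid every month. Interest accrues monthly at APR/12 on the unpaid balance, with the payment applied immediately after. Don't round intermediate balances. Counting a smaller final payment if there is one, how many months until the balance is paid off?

7 months

Monthly rate r = 17.3%/12 = 1.44167% = 0.0144167.
Recurrence: B ← B·(1+r) − $1,180.00.
Month 1: interest $100.56; balance after payment $5,895.56.
Month 2: interest $84.99; balance after payment $4,800.55.
Closed form: n = −ln(1 − rB₀/P)/ln(1+r) = −ln(0.91478)/ln(1.01442) ≈ 6.223, so the balance reaches zero during payment 7.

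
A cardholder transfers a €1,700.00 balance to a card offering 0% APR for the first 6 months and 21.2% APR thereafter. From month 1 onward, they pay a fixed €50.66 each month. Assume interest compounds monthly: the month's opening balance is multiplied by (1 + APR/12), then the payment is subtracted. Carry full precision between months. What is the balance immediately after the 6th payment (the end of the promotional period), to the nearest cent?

€1,396.04

Promo months 1–6 at r₀ = 0%/12 = 0; months 7+ at r₁ = 21.2%/12 = 0.0176667.
After month 6 (no interest yet): B = €1,700.00 − 6·€50.66 = €1,396.04.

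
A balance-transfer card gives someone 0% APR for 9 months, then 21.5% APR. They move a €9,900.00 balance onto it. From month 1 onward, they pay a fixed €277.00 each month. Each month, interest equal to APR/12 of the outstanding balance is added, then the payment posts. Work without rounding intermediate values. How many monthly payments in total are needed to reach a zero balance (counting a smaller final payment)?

46 months

Promo months 1–9 at r₀ = 0%/12 = 0; months 10+ at r₁ = 21.5%/12 = 0.0179167.
After month 9 (no interest yet): B = €9,900.00 − 9·€277.00 = €7,407.00.
Then at r₁ with €277.00/mo: n₂ = −ln(1 − r₁·B/P)/ln(1+r₁) ≈ 36.73 → 37 more payments.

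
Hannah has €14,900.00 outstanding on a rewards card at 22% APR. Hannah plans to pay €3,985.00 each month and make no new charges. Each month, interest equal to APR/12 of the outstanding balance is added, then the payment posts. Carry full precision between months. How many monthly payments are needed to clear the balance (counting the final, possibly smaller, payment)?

Monthly rate r = 22%/12 = 1.83333% = 0.0183333.
Recurrence: B ← B·(1+r) − €3,985.00.
Month 1: interest €273.17; balance after payment €11,188.17.
Month 2: interest €205.12; balance after payment €7,408.28.
Month 3: interest €135.82; balance after payment €3,559.10.
Month 4: interest €65.25; balance after payment €0.00.

4 months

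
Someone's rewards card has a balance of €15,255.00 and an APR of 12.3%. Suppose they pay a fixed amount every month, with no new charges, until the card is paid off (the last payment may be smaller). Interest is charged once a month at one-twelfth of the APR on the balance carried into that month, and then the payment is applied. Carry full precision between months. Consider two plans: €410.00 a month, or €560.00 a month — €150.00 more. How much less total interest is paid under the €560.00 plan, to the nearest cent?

Monthly rate r = 12.3%/12 = 1.025% = 0.01025.
At €410.00/mo: n = ⌈−ln(1 − rB₀/P)/ln(1+r)⌉ = 48 payments (last €38.70); total interest = total paid − €15,255.00 = €4,053.70.
At €560.00/mo: 33 payments (last €60.25); total interest €2,725.25.
Interest saved = €4,053.70 − €2,725.25 = €1,328.45.

€1,328.45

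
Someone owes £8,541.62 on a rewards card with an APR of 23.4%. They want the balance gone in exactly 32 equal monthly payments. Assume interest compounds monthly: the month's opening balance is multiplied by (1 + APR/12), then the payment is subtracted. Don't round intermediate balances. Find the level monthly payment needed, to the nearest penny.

Monthly rate r = 23.4%/12 = 1.95% = 0.0195.
Level-payment amortization: P = B₀·r / (1 − (1+r)^(−n)) = 8541.62·0.0195 / (1 − 1.0195^(−32)).
Denominator 1 − (1+r)^(−32) = 0.460975337.
P = 166.562 / 0.460975337 ≈ 361.32.

£361.32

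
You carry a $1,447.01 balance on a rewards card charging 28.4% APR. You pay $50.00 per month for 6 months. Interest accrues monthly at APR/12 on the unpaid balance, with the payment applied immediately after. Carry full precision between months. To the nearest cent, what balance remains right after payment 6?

Monthly rate r = 28.4%/12 = 2.36667% = 0.0236667.
Each month: B ← B·(1+r) − $50.00.
Month 1: interest $34.25; balance after payment $1,431.26.
Month 2: interest $33.87; balance after payment $1,415.13.
Month 3: interest $33.49; balance after payment $1,398.62.
Month 4: interest $33.10; balance after payment $1,381.72.
Month 5: interest $32.70; balance after payment $1,364.42.
Month 6: interest $32.29; balance after payment $1,346.71.

$1,346.71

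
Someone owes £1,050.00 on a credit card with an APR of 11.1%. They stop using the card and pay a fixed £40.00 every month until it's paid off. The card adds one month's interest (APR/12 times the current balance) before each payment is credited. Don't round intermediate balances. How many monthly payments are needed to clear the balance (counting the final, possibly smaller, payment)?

Monthly rate r = 11.1%/12 = 0.925% = 0.00925.
Recurrence: B ← B·(1+r) − £40.00.
Month 1: interest £9.71; balance after payment £1,019.71.
Month 2: interest £9.43; balance after payment £989.14.
Closed form: n = −ln(1 − rB₀/P)/ln(1+r) = −ln(0.75719)/ln(1.00925) ≈ 30.209, so the balance reaches zero during payment 31.

31 months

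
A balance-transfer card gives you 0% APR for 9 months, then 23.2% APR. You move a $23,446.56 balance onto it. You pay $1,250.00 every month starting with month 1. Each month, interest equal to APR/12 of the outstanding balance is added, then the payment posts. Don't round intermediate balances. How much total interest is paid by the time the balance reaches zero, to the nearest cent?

Promo months 1–9 at r₀ = 0%/12 = 0; months 10+ at r₁ = 23.2%/12 = 0.0193333.
After month 9 (no interest yet): B = $23,446.56 − 9·$1,250.00 = $12,196.56.
Then at r₁ with $1,250.00/mo: n₂ = −ln(1 − r₁·B/P)/ln(1+r₁) ≈ 10.92 → 11 more payments.
Total paid = 19·$1,250.00 + $1,146.89 = $24,896.89; interest = $24,896.89 − $23,446.56 = $1,450.33.

$1,450.33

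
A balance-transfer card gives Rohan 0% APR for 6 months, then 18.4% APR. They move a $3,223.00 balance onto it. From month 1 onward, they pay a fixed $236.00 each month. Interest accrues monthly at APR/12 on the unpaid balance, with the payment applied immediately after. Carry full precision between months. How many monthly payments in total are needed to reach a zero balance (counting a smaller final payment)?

Promo months 1–6 at r₀ = 0%/12 = 0; months 7+ at r₁ = 18.4%/12 = 0.0153333.
After month 6 (no interest yet): B = $3,223.00 − 6·$236.00 = $1,807.00.
Then at r₁ with $236.00/mo: n₂ = −ln(1 − r₁·B/P)/ln(1+r₁) ≈ 8.21 → 9 more payments.

15 months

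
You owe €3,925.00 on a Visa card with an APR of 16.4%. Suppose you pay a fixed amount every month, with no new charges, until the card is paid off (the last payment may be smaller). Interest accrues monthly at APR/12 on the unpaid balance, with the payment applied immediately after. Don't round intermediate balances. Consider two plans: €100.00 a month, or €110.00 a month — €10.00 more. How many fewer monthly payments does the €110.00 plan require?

Monthly rate r = 16.4%/12 = 1.36667% = 0.0136667.
At €100.00/mo: n = ⌈−ln(1 − rB₀/P)/ln(1+r)⌉ = 57 payments (last €63.65); total interest = total paid − €3,925.00 = €1,738.65.
At €110.00/mo: 50 payments (last €29.47); total interest €1,494.47.
Payments saved = 57 − 50 = 7.

7 fewer payments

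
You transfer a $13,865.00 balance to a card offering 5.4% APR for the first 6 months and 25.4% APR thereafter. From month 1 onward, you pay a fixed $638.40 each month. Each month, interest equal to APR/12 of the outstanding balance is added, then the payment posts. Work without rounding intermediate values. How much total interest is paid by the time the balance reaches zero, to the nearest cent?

Promo months 1–6 at r₀ = 5.4%/12 = 0.0045; months 7+ at r₁ = 25.4%/12 = 0.0211667.
After month 6: iterate B ← B·(1+r₀) − $638.40 for 6 months → $10,369.84.
Then at r₁ with $638.40/mo: n₂ = −ln(1 − r₁·B/P)/ln(1+r₁) ≈ 20.11 → 21 more payments.
Total paid = 26·$638.40 + $74.00 = $16,672.40; interest = $16,672.40 − $13,865.00 = $2,807.40.

$2,807.40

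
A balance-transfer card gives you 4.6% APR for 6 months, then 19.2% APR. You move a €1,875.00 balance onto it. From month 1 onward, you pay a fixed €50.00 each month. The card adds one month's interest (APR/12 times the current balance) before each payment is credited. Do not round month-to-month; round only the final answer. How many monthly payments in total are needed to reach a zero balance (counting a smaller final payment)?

Promo months 1–6 at r₀ = 4.6%/12 = 0.00383333; months 7+ at r₁ = 19.2%/12 = 0.016.
After month 6: iterate B ← B·(1+r₀) − €50.00 for 6 months → €1,615.65.
Then at r₁ with €50.00/mo: n₂ = −ln(1 − r₁·B/P)/ln(1+r₁) ≈ 45.85 → 46 more payments.

52 months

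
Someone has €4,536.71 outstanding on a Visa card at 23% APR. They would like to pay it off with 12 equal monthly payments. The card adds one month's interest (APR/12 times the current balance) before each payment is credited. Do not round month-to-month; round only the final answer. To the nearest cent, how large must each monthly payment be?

Monthly rate r = 23%/12 = 1.91667% = 0.0191667.
Level-payment amortization: P = B₀·r / (1 − (1+r)^(−n)) = 4536.71·0.0191667 / (1 − 1.01917^(−12)).
Denominator 1 − (1+r)^(−12) = 0.203735291.
P = 86.9536 / 0.203735291 ≈ 426.80.

€426.80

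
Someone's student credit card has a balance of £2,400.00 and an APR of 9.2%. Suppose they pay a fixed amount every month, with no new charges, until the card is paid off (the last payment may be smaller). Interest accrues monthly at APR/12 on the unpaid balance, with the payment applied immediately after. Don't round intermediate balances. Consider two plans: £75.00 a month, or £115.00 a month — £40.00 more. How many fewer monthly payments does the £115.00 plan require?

Monthly rate r = 9.2%/12 = 0.766667% = 0.00766667.
At £75.00/mo: n = ⌈−ln(1 − rB₀/P)/ln(1+r)⌉ = 37 payments (last £64.18); total interest = total paid − £2,400.00 = £364.18.
At £115.00/mo: 23 payments (last £95.38); total interest £225.38.
Payments saved = 37 − 23 = 14.

14 fewer payments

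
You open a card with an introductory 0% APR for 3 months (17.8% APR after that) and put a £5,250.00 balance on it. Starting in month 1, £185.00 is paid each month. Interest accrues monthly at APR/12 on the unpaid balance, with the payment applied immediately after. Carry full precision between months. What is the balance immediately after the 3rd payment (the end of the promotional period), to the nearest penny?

Promo months 1–3 at r₀ = 0%/12 = 0; months 4+ at r₁ = 17.8%/12 = 0.0148333.
After month 3 (no interest yet): B = £5,250.00 − 3·£185.00 = £4,695.00.

£4,695.00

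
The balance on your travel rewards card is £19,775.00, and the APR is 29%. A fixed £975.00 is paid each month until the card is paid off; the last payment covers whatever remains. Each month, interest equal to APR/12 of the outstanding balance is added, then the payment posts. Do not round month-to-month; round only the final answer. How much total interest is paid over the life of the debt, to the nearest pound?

Monthly rate r = 29%/12 = 2.41667% = 0.0241667.
Payoff takes n = ⌈−ln(1 − rB₀/P)/ln(1+r)⌉ = ⌈28.210⌉ = 29 payments; the last is £206.83.
Total paid = 28·£975.00 + £206.83 = £27,506.83.
Total interest = total paid − principal = £27,506.83 − £19,775.00 = £7,731.83.

£7,732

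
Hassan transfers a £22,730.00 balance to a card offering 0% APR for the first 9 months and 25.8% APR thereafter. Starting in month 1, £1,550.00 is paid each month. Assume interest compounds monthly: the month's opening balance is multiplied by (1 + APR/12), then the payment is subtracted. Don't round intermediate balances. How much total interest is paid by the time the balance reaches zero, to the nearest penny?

Promo months 1–9 at r₀ = 0%/12 = 0; months 10+ at r₁ = 25.8%/12 = 0.0215.
After month 9 (no interest yet): B = £22,730.00 − 9·£1,550.00 = £8,780.00.
Then at r₁ with £1,550.00/mo: n₂ = −ln(1 − r₁·B/P)/ln(1+r₁) ≈ 6.10 → 7 more payments.
Total paid = 15·£1,550.00 + £164.29 = £23,414.29; interest = £23,414.29 − £22,730.00 = £684.29.

£684.29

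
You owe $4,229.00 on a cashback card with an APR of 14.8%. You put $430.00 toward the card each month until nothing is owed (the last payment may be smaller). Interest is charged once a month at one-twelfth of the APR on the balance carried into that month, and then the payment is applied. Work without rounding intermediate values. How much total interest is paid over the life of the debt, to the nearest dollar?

$308

Monthly rate r = 14.8%/12 = 1.23333% = 0.0123333.
Payoff takes n = ⌈−ln(1 − rB₀/P)/ln(1+r)⌉ = ⌈10.549⌉ = 11 payments; the last is $236.71.
Total paid = 10·$430.00 + $236.71 = $4,536.71.
Total interest = total paid − principal = $4,536.71 − $4,229.00 = $307.71.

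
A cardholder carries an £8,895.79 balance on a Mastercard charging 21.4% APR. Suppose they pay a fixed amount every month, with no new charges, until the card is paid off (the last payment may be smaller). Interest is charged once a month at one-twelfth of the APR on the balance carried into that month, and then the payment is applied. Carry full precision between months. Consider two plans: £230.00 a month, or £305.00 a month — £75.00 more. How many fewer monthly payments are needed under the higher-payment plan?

25 fewer payments

Monthly rate r = 21.4%/12 = 1.78333% = 0.0178333.
At £230.00/mo: n = ⌈−ln(1 − rB₀/P)/ln(1+r)⌉ = 67 payments (last £48.95); total interest = total paid − £8,895.79 = £6,333.16.
At £305.00/mo: 42 payments (last £165.10); total interest £3,774.31.
Payments saved = 67 − 42 = 25.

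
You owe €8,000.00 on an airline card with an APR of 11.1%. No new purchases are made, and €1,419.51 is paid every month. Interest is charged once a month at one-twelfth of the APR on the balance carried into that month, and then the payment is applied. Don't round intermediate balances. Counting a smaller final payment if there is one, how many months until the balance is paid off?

Monthly rate r = 11.1%/12 = 0.925% = 0.00925.
Recurrence: B ← B·(1+r) − €1,419.51.
Month 1: interest €74.00; balance after payment €6,654.49.
Month 2: interest €61.55; balance after payment €5,296.53.
Month 3: interest €48.99; balance after payment €3,926.02.
Month 4: interest €36.32; balance after payment €2,542.82.
Month 5: interest €23.52; balance after payment €1,146.83.
Month 6: interest €10.61; balance after payment €0.00.

6 payments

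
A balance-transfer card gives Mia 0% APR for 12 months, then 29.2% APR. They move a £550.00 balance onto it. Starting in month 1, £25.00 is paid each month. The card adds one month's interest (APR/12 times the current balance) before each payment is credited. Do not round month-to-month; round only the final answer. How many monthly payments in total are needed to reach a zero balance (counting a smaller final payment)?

Promo months 1–12 at r₀ = 0%/12 = 0; months 13+ at r₁ = 29.2%/12 = 0.0243333.
After month 12 (no interest yet): B = £550.00 − 12·£25.00 = £250.00.
Then at r₁ with £25.00/mo: n₂ = −ln(1 − r₁·B/P)/ln(1+r₁) ≈ 11.60 → 12 more payments.

24 months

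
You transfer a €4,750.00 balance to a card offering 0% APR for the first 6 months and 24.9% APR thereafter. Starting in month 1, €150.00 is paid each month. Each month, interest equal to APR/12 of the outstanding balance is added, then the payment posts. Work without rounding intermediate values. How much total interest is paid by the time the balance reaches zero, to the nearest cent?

Promo months 1–6 at r₀ = 0%/12 = 0; months 7+ at r₁ = 24.9%/12 = 0.02075.
After month 6 (no interest yet): B = €4,750.00 − 6·€150.00 = €3,850.00.
Then at r₁ with €150.00/mo: n₂ = −ln(1 − r₁·B/P)/ln(1+r₁) ≈ 37.03 → 38 more payments.
Total paid = 43·€150.00 + €4.73 = €6,454.73; interest = €6,454.73 − €4,750.00 = €1,704.73.

€1,704.73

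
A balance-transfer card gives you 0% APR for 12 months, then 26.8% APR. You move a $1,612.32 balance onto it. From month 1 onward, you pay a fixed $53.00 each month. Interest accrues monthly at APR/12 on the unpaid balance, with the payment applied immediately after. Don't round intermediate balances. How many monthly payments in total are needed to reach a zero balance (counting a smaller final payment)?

Promo months 1–12 at r₀ = 0%/12 = 0; months 13+ at r₁ = 26.8%/12 = 0.0223333.
After month 12 (no interest yet): B = $1,612.32 − 12·$53.00 = $976.32.
Then at r₁ with $53.00/mo: n₂ = −ln(1 − r₁·B/P)/ln(1+r₁) ≈ 24.00 → 24 more payments.

36 months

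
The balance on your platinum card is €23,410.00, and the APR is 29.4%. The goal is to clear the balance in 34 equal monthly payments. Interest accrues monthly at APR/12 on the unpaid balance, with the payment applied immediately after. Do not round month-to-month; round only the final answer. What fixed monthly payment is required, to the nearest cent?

Monthly rate r = 29.4%/12 = 2.45% = 0.0245.
Level-payment amortization: P = B₀·r / (1 − (1+r)^(−n)) = 23410.00·0.0245 / (1 − 1.0245^(−34)).
Denominator 1 − (1+r)^(−34) = 0.560869839.
P = 573.545 / 0.560869839 ≈ 1022.60.

€1,022.60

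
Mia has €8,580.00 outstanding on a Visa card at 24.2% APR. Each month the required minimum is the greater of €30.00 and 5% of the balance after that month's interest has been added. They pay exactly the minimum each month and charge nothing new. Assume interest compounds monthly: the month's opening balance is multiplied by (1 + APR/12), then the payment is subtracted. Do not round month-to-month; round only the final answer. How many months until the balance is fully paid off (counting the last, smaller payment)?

111 months

Monthly rate r = 24.2%/12 = 2.01667% = 0.0201667.
While 5% of the post-interest balance exceeds €30.00, each month B ← (B·(1+r))·(1 − 0.05), i.e. B shrinks by the factor (1+r)·0.95 = 0.96916.
This holds for months 1–86. Entering month 87 the balance is €580.01; 5% of the post-interest balance is now below €30.00, so the flat €30.00 minimum applies from here.
From month 87 a fixed €30.00 at rate r clears €580.01 in 25 more payments. Total: 86 + 25 = 111 months.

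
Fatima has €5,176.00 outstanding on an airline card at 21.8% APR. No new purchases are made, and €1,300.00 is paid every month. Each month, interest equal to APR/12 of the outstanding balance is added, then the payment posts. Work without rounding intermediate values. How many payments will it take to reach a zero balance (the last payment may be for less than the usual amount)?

Monthly rate r = 21.8%/12 = 1.81667% = 0.0181667.
Recurrence: B ← B·(1+r) − €1,300.00.
Month 1: interest €94.03; balance after payment €3,970.03.
Month 2: interest €72.12; balance after payment €2,742.15.
Month 3: interest €49.82; balance after payment €1,491.97.
Month 4: interest €27.10; balance after payment €219.07.
Month 5: interest €3.98; balance after payment €0.00.

5 months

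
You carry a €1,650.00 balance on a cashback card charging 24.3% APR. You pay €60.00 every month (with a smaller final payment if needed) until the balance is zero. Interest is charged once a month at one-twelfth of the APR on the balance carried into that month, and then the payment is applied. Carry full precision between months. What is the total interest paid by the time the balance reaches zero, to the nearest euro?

€786

Monthly rate r = 24.3%/12 = 2.025% = 0.02025.
Payoff takes n = ⌈−ln(1 − rB₀/P)/ln(1+r)⌉ = ⌈40.598⌉ = 41 payments; the last is €36.05.
Total paid = 40·€60.00 + €36.05 = €2,436.05.
Total interest = total paid − principal = €2,436.05 − €1,650.00 = €786.05.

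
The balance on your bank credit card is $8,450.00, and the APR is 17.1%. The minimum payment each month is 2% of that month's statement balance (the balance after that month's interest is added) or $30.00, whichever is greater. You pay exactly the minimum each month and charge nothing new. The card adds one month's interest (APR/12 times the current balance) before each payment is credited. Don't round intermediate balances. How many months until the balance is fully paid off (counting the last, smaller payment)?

374 months

Monthly rate r = 17.1%/12 = 1.425% = 0.01425.
While 2% of the post-interest balance exceeds $30.00, each month B ← (B·(1+r))·(1 − 0.02), i.e. B shrinks by the factor (1+r)·0.98 = 0.99397.
This holds for months 1–288. Entering month 289 the balance is $1,478.19; 2% of the post-interest balance is now below $30.00, so the flat $30.00 minimum applies from here.
From month 289 a fixed $30.00 at rate r clears $1,478.19 in 86 more payments. Total: 288 + 86 = 374 months.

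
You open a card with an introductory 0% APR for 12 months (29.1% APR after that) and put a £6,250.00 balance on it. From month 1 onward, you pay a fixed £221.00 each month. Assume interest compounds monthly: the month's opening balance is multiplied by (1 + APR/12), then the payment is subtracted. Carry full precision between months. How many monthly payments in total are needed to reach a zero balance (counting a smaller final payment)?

Promo months 1–12 at r₀ = 0%/12 = 0; months 13+ at r₁ = 29.1%/12 = 0.02425.
After month 12 (no interest yet): B = £6,250.00 − 12·£221.00 = £3,598.00.
Then at r₁ with £221.00/mo: n₂ = −ln(1 − r₁·B/P)/ln(1+r₁) ≈ 20.96 → 21 more payments.

33 months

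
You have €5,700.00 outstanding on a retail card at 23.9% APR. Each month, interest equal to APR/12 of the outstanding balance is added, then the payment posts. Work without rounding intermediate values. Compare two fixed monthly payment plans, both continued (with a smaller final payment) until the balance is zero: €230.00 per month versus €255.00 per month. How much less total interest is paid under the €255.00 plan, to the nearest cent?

€317.81

Monthly rate r = 23.9%/12 = 1.99167% = 0.0199167.
At €230.00/mo: n = ⌈−ln(1 − rB₀/P)/ln(1+r)⌉ = 35 payments (last €115.93); total interest = total paid − €5,700.00 = €2,235.93.
At €255.00/mo: 30 payments (last €223.12); total interest €1,918.12.
Interest saved = €2,235.93 − €1,918.12 = €317.81.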